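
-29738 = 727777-757515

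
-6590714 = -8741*754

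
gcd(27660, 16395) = 15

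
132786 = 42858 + 89928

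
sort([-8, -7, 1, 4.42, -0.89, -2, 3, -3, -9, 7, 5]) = [-9, -8, -7, -3, -2, -0.89, 1, 3, 4.42, 5, 7]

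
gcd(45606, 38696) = 1382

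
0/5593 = 0 = 0.00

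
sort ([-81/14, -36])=[-36, -81/14]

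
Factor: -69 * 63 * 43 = -1 * 3^3 * 7^1 * 23^1 * 43^1 = -186921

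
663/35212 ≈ 0.0188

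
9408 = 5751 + 3657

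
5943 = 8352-2409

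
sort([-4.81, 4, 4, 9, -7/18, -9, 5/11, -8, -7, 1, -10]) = [-10, -9, -8, -7, -4.81, -7/18, 5/11, 1, 4, 4, 9]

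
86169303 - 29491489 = 56677814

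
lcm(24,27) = 216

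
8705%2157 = 77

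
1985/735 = 397/147 ≈ 2.70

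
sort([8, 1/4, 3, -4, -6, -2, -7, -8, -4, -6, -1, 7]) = [-8, -7, -6, -6, -4, -4, -2, -1, 1/4, 3, 7, 8]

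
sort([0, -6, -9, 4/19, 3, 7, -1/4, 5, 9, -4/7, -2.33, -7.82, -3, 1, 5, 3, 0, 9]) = [-9, -7.82, -6, -3, -2.33, -4/7, -1/4, 0, 0, 4/19, 1, 3, 3, 5, 5, 7, 9, 9]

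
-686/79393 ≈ -0.00864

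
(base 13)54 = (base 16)45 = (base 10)69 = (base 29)2b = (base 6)153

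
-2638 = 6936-9574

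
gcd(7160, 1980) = 20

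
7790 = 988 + 6802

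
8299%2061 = 55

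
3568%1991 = 1577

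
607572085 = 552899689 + 54672396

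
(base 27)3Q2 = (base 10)2891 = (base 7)11300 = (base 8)5513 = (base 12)180B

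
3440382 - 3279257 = 161125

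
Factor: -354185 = -1*5^1*13^1*5449^1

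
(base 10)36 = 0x24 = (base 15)26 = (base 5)121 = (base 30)16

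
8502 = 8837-335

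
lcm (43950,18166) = 1362450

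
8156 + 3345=11501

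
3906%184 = 42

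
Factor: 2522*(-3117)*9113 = -1*2^1*3^1*13^2*97^1*701^1*1039^1 = -71637967362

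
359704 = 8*44963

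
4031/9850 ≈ 0.409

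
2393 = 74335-71942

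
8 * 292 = 2336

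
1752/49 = 35 + 37/49 ≈ 35.76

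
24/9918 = 4/1653 ≈ 0.00242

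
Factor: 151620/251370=2^1*3^(-2)*7^(-1)*19^1=38/63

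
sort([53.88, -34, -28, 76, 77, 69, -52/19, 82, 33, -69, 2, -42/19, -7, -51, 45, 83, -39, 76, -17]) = [-69, -51, -39, -34, -28, -17, -7, -52/19, -42/19, 2, 33, 45, 53.88, 69, 76, 76, 77, 82, 83]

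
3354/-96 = -559/16 ≈ -34.94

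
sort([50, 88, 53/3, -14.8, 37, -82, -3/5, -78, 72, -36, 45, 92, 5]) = [-82, -78, -36, -14.8, -3/5, 5, 53/3, 37, 45, 50, 72, 88, 92]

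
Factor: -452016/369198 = -1*2^3*3^(-2)*53^(-1)*73^1 = -584/477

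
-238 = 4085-4323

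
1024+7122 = 8146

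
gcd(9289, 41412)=7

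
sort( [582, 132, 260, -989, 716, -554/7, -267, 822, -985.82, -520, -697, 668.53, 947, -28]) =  [-989, -985.82, -697, -520, -267, -554/7, -28, 132, 260, 582, 668.53, 716, 822, 947]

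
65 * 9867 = 641355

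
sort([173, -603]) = [-603, 173]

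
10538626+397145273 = 407683899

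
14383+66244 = 80627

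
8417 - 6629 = 1788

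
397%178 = 41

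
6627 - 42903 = -36276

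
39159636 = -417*(-93908)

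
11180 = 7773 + 3407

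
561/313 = 1 + 248/313 ≈ 1.79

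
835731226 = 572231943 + 263499283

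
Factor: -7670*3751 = -1*2^1*5^1*11^2*13^1*31^1*59^1 = -28770170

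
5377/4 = 1344+1/4 = 1344.25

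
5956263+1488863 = 7445126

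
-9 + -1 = -10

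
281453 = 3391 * 83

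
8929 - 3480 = 5449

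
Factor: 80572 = 2^2 * 20143^1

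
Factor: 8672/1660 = 2^3*5^(-1)*83^(-1)*271^1 = 2168/415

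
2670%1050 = 570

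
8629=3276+5353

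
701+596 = 1297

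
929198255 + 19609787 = 948808042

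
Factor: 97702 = 2^1*11^1*4441^1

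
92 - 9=83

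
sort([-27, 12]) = [-27, 12]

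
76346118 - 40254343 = 36091775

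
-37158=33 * (-1126)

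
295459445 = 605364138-309904693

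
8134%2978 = 2178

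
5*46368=231840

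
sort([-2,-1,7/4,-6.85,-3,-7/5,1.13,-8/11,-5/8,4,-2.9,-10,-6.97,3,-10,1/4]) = [-10,-10,-6.97,-6.85,-3,-2.9,-2,-7/5,-1,-8/11,-5/8,1/4,1.13,7/4,3,4]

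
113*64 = 7232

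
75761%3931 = 1072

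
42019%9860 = 2579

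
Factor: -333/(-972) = 2^(-2) * 3^(-3) * 37^1 = 37/108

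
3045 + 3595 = 6640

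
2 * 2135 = 4270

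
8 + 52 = 60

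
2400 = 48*50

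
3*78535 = 235605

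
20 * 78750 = 1575000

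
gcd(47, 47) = 47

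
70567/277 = 254 + 209/277 ≈ 254.75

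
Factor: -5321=-1*17^1*313^1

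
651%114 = 81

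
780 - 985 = -205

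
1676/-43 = -38 - 42/43 ≈ -38.98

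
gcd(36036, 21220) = 4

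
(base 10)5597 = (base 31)5ph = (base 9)7608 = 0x15dd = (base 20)djh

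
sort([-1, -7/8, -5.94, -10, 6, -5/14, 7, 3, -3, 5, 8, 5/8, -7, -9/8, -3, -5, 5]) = [-10, -7, -5.94, -5, -3, -3, -9/8, -1, -7/8, -5/14, 5/8, 3, 5, 5, 6, 7, 8]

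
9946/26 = 382 + 7/13 ≈ 382.54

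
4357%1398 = 163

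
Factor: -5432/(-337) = 2^3*7^1*97^1*337^(-1)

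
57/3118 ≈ 0.0183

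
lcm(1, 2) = 2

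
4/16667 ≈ 0.000240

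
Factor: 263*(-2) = -1*2^1*263^1 = -526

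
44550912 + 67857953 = 112408865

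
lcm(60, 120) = 120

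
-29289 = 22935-52224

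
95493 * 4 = 381972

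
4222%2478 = 1744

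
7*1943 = 13601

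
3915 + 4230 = 8145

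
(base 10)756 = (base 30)p6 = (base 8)1364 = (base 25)156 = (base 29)q2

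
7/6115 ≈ 0.00114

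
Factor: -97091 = -1*79^1*1229^1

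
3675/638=5 + 485/638 ≈ 5.76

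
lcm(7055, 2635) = 218705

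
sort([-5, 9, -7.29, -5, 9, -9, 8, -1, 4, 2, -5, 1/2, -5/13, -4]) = [-9, -7.29, -5, -5, -5, -4, -1, -5/13, 1/2, 2, 4, 8, 9, 9]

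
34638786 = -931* (-37206)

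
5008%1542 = 382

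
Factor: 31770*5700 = 2^3*3^3*5^3*19^1*353^1 = 181089000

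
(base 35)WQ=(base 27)1FC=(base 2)10001111010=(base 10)1146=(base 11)952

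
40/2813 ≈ 0.0142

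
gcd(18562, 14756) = 2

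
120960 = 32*3780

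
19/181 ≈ 0.105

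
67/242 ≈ 0.277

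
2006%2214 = 2006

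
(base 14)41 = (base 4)321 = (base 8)71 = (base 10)57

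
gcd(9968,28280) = 56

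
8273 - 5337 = 2936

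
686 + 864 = 1550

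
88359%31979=24401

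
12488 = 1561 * 8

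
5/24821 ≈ 0.000201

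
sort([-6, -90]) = [-90, -6]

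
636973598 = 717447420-80473822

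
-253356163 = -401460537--148104374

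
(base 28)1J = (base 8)57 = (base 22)23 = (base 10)47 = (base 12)3B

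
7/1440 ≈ 0.00486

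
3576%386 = 102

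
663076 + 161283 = 824359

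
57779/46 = 1256 + 3/46 ≈ 1256.07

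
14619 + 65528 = 80147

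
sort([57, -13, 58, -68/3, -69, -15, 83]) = [-69, -68/3, -15, -13, 57, 58, 83]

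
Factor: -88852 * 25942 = -1 * 2^3 * 7^1 * 17^1 * 97^1 * 109^1 * 229^1 = -2304998584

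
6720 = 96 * 70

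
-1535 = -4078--2543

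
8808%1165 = 653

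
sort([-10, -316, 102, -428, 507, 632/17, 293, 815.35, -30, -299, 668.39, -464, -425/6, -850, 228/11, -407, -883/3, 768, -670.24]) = [-850, -670.24, -464, -428, -407, -316, -299, -883/3, -425/6, -30, -10, 228/11, 632/17, 102, 293, 507, 668.39, 768, 815.35]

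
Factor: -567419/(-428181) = 3^(-1)*13^(-1)*647^1*877^1*10979^(-1)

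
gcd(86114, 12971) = 7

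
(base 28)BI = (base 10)326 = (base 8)506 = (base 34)9K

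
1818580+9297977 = 11116557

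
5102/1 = 5102 = 5102.00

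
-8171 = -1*8171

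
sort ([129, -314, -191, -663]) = [-663, -314, -191, 129]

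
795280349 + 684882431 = 1480162780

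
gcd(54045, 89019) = 9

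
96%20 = 16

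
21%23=21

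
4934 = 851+4083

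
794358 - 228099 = 566259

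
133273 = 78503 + 54770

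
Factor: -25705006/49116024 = -1*2^(-2)*3^(-3)*29^(-1)*7841^(-1)*12852503^1 = -12852503/24558012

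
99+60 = 159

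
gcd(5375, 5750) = 125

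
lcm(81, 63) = 567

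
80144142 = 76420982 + 3723160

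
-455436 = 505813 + -961249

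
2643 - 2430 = 213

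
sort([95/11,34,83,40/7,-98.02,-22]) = [-98.02,-22,40/7,95/11,34,83]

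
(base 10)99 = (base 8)143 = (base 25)3o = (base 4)1203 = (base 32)33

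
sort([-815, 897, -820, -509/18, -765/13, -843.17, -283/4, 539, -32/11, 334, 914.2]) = [-843.17, -820, -815, -283/4, -765/13, -509/18, -32/11, 334, 539, 897, 914.2]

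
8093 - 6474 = 1619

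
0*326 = 0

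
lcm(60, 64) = 960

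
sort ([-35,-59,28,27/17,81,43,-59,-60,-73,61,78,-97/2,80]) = [-73,-60,-59,-59,-97/2,-35,27/17,28,43,61,78,80,81]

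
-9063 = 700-9763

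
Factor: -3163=-1*3163^1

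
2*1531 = 3062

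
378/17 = 22 + 4/17 ≈ 22.24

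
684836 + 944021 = 1628857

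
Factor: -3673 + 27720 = 139^1 * 173^1 = 24047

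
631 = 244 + 387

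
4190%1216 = 542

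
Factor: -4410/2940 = -1*2^(-1)*3^1 = -3/2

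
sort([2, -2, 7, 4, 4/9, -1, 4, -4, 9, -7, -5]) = [-7, -5, -4, -2, -1, 4/9, 2, 4, 4, 7, 9]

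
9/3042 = 1/338 ≈ 0.00296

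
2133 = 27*79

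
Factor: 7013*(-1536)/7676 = -1*2^7*3^1*19^(-1)*101^(-1)*7013^1 = -2692992/1919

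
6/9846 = 1/1641 ≈ 0.000609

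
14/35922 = 7/17961 ≈ 0.000390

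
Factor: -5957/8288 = -1*2^(-5)*23^1 = -23/32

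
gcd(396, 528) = 132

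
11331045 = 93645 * 121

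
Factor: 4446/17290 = 3^2*5^(-1)*7^(-1) = 9/35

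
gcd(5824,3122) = 14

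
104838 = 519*202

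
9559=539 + 9020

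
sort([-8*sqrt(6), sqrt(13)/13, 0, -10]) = [-8*sqrt(6), -10, 0, sqrt(13)/13]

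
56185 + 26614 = 82799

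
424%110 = 94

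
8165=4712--3453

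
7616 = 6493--1123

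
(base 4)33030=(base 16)3cc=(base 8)1714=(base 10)972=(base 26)1ba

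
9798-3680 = 6118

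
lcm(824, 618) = 2472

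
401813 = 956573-554760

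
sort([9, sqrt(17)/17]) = [sqrt(17)/17, 9]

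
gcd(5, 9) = 1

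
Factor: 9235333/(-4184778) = -1*2^(-1)*3^(-1)*13^(-2)*4127^(-1)*9235333^1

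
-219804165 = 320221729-540025894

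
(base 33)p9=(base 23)1d6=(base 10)834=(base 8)1502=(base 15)3a9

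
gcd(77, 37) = 1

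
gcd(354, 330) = 6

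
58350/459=127 + 19/153 ≈ 127.12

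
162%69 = 24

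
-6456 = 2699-9155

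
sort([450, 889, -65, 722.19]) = [-65, 450, 722.19, 889]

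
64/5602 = 32/2801 ≈ 0.0114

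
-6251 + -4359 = -10610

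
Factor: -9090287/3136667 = -1 * 2791^1 * 3257^1 * 3136667^ (-1)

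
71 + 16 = 87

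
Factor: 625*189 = 3^3*5^4*7^1 = 118125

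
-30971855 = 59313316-90285171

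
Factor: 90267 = 3^1 * 30089^1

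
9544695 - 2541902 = 7002793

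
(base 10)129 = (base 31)45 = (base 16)81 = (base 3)11210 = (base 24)59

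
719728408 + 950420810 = 1670149218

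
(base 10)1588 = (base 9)2154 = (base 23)301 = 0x634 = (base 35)1ad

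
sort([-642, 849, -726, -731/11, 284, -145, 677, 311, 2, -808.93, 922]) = [-808.93, -726, -642, -145, -731/11, 2, 284, 311, 677, 849, 922]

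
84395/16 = 5274+11/16 ≈ 5274.69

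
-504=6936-7440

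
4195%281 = 261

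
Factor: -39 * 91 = -1 * 3^1 * 7^1 * 13^2 = -3549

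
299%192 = 107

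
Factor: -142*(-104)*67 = 2^4*13^1*67^1*71^1 = 989456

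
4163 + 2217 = 6380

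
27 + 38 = 65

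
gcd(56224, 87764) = 4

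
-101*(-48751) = 4923851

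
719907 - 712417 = 7490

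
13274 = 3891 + 9383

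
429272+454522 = 883794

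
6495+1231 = 7726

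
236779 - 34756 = 202023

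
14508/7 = 2072+4/7 ≈ 2072.57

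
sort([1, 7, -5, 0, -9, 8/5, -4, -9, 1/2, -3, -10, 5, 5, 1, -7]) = [-10, -9, -9, -7, -5, -4, -3, 0, 1/2, 1, 1, 8/5, 5, 5, 7]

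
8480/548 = 2120/137 ≈ 15.47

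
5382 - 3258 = 2124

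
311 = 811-500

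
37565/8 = 4695 + 5/8≈4695.63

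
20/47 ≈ 0.426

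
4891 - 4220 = 671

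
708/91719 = 236/30573 ≈ 0.00772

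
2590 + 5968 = 8558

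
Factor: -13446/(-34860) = 2^(-1)*3^3*5^(-1)*7^(-1) = 27/70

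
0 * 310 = 0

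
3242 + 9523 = 12765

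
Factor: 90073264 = 2^4 * 5629579^1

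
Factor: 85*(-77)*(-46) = 2^1*5^1*7^1*11^1*17^1*23^1 = 301070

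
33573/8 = 4196 + 5/8 ≈ 4196.63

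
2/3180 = 1/1590 ≈ 0.000629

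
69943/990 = 70 + 643/990 ≈ 70.65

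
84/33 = 28/11 ≈ 2.55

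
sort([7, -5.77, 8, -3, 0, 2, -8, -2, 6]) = [-8, -5.77, -3, -2, 0, 2, 6, 7, 8]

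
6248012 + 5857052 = 12105064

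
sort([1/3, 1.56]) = [1/3, 1.56]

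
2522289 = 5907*427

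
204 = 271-67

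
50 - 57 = -7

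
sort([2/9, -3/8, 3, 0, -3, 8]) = [-3, -3/8, 0, 2/9, 3, 8]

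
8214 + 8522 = 16736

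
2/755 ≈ 0.00265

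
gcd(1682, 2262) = 58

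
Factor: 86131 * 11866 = 2^1 * 17^1 * 349^1 * 86131^1 = 1022030446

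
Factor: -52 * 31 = -1 * 2^2 * 13^1 * 31^1 = -1612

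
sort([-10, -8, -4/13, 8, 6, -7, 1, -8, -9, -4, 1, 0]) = [-10, -9, -8, -8, -7, -4, -4/13, 0, 1, 1, 6, 8]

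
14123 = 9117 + 5006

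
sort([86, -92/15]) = [-92/15, 86]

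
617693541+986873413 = 1604566954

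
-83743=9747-93490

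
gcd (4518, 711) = 9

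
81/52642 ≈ 0.00154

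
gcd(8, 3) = 1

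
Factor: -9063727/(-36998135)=5^(-1)*997^1*9091^1*7399627^(-1)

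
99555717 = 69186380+30369337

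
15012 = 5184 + 9828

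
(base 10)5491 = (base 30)631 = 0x1573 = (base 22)b7d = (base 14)2003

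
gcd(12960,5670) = 810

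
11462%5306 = 850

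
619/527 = 1 + 92/527 ≈ 1.17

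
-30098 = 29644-59742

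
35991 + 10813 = 46804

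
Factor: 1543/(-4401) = -1*3^(-3)*163^(-1)*1543^1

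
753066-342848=410218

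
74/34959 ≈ 0.00212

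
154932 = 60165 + 94767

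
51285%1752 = 477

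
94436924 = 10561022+83875902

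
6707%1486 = 763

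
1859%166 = 33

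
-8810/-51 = 172 + 38/51≈172.75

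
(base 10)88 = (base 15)5d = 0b1011000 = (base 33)2m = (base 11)80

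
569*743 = 422767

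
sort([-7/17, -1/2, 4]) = [-1/2, -7/17, 4]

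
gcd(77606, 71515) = 1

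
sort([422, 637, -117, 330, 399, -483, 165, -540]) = [-540, -483, -117, 165, 330, 399, 422, 637]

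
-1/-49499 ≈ 0.0000202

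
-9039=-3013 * 3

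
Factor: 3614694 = 2^1*3^1*59^1*10211^1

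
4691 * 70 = 328370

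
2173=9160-6987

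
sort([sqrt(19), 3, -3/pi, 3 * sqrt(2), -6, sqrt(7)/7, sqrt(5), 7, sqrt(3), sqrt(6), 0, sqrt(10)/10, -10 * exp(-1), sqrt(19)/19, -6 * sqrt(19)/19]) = [-6, -10 * exp(-1), -6 * sqrt(19)/19, -3/pi, 0, sqrt(19)/19, sqrt(10)/10, sqrt(7)/7, sqrt(3), sqrt(5), sqrt(6), 3, 3 * sqrt(2), sqrt(19), 7]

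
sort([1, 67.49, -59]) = [-59, 1, 67.49]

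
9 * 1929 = 17361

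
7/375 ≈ 0.0187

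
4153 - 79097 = -74944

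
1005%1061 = 1005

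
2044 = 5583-3539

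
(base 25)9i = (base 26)99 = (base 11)201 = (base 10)243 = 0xf3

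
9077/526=17 + 135/526 ≈ 17.26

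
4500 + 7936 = 12436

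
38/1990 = 19/995 ≈ 0.0191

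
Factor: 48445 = 5^1*9689^1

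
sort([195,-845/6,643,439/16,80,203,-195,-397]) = [-397,-195,-845/6,439/16,80,195,203,643]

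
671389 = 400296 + 271093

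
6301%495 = 361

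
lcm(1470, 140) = 2940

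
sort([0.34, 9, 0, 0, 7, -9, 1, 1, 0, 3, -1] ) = [-9, -1, 0, 0, 0, 0.34, 1, 1, 3, 7, 9] 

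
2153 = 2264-111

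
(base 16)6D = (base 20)59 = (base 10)109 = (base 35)34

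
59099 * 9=531891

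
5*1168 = 5840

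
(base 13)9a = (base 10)127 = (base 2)1111111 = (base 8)177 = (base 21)61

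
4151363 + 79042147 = 83193510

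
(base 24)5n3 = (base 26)523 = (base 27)4j6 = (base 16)d6b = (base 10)3435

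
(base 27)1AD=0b1111110100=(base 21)264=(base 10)1012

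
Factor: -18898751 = -1 * 73^1 * 258887^1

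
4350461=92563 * 47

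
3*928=2784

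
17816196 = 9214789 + 8601407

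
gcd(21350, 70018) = 2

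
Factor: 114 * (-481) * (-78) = 2^2 * 3^2 * 13^2 * 19^1 * 37^1 = 4277052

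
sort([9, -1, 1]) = [-1, 1, 9]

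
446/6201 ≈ 0.0719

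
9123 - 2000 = 7123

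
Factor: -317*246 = -1*2^1*3^1*41^1*317^1 = -77982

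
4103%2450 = 1653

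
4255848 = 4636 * 918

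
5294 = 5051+243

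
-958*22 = -21076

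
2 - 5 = -3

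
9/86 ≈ 0.105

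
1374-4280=-2906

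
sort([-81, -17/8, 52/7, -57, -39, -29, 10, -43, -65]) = [-81, -65, -57, -43, -39, -29, -17/8, 52/7, 10]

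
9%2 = 1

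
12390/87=4130/29 ≈ 142.41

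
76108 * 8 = 608864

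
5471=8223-2752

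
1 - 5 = -4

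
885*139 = 123015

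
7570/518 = 14+159/259 ≈ 14.61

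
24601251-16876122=7725129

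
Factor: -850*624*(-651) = 2^5*3^2*5^2*7^1*13^1*17^1*31^1 = 345290400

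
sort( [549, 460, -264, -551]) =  [-551, -264, 460, 549]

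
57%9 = 3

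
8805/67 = 131 + 28/67≈131.42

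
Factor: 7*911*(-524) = -1*2^2*7^1*131^1*911^1 = -3341548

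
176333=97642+78691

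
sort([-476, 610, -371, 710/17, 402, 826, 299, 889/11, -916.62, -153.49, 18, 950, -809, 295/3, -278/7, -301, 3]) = [-916.62, -809, -476, -371, -301, -153.49, -278/7, 3, 18, 710/17, 889/11, 295/3, 299, 402, 610, 826, 950]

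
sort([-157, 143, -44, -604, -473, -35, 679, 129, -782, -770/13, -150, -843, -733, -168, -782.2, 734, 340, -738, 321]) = [-843, -782.2, -782, -738, -733, -604, -473, -168, -157, -150, -770/13, -44, -35, 129, 143, 321, 340, 679, 734]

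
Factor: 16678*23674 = 2^2*7^1*19^1*31^1*89^1*269^1 = 394834972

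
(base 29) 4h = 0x85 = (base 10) 133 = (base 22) 61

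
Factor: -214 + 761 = 547^1 = 547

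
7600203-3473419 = 4126784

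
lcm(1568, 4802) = 76832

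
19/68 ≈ 0.279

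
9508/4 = 2377 = 2377.00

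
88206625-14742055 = 73464570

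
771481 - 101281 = 670200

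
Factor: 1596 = 2^2 * 3^1 * 7^1 * 19^1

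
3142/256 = 1571/128 ≈ 12.27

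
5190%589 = 478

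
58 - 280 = -222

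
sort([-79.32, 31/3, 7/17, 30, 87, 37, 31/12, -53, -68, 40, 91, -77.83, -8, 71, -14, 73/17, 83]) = [-79.32, -77.83, -68, -53, -14, -8, 7/17, 31/12, 73/17, 31/3, 30, 37, 40, 71, 83, 87, 91]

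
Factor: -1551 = -1*3^1*11^1*47^1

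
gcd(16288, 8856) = 8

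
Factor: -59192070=-1*2^1*3^1*5^1*7^1*281867^1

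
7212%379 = 11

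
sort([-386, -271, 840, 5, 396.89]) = [-386, -271, 5, 396.89, 840]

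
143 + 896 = 1039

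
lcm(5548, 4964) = 94316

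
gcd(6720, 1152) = 192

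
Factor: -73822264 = -1*2^3*191^1*48313^1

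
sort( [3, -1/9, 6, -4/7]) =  [-4/7, -1/9, 3, 6]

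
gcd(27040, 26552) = 8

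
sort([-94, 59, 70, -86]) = [-94, -86, 59, 70]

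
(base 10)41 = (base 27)1e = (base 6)105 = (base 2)101001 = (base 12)35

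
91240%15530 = 13590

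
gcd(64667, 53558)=1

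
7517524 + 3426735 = 10944259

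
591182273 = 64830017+526352256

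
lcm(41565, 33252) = 166260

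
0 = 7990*0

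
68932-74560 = -5628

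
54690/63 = 868 + 2/21 ≈ 868.10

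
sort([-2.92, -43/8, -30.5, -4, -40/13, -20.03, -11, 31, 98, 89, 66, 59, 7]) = [-30.5, -20.03, -11, -43/8, -4, -40/13, -2.92, 7, 31, 59, 66, 89, 98]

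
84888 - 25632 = 59256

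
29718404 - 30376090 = -657686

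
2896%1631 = 1265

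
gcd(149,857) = 1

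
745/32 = 23 + 9/32 ≈ 23.28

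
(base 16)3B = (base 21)2H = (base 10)59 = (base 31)1S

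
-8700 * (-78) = 678600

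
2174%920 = 334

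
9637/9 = 1070 + 7/9 ≈ 1070.78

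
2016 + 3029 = 5045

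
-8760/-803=120/11 ≈ 10.91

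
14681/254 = 57 + 203/254 ≈ 57.80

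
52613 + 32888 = 85501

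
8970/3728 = 4485/1864 ≈ 2.41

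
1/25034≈0.0000399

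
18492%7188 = 4116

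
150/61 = 2 + 28/61 ≈ 2.46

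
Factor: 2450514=2^1*3^1*11^1*107^1*347^1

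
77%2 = 1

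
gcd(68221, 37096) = 1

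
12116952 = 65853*184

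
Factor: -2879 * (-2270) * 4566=2^2 * 3^1 * 5^1 * 227^1 * 761^1 * 2879^1=29840316780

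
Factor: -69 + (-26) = -1*5^1*19^1 = -95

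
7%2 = 1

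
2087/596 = 3+299/596 ≈ 3.50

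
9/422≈0.0213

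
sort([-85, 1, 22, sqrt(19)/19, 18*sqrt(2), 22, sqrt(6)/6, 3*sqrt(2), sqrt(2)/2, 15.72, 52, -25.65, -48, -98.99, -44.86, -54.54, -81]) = [-98.99, -85, -81, -54.54, -48, -44.86, -25.65, sqrt(19)/19, sqrt(6)/6, sqrt(2)/2, 1, 3*sqrt(2), 15.72, 22, 22, 18*sqrt(2), 52]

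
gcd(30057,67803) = 699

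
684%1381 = 684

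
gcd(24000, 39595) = 5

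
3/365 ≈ 0.00822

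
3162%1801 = 1361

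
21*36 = 756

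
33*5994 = 197802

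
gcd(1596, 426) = 6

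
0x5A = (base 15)60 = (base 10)90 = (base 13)6C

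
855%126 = 99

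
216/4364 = 54/1091 ≈ 0.0495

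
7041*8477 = 59686557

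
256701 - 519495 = -262794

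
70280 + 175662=245942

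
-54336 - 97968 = -152304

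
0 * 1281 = 0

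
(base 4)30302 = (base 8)1462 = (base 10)818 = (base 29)s6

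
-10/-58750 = 1/5875 ≈ 0.000170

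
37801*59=2230259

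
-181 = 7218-7399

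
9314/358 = 26 + 3/179 ≈ 26.02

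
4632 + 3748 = 8380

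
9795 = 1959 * 5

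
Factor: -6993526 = -1 * 2^1 * 1429^1 * 2447^1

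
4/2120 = 1/530 ≈ 0.00189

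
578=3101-2523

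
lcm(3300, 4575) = 201300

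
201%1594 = 201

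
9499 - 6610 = 2889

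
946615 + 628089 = 1574704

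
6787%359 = 325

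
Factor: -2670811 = -1*11^1*13^1*19^1*983^1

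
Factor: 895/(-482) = -1*2^(-1)*5^1*179^1*241^(-1) 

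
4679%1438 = 365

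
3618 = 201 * 18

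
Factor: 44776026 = 2^1*3^2*2487557^1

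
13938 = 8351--5587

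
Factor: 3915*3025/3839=3^3*5^3*11^1*29^1*349^(-1)=1076625/349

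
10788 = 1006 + 9782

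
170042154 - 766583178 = -596541024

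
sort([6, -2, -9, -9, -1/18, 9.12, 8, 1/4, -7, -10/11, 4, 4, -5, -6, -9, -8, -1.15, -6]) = [-9, -9, -9, -8, -7, -6, -6, -5, -2, -1.15, -10/11, -1/18, 1/4, 4, 4, 6, 8, 9.12]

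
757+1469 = 2226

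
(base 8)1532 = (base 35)oi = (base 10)858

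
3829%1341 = 1147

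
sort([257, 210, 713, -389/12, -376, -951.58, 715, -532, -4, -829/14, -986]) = [-986, -951.58, -532, -376, -829/14, -389/12, -4, 210, 257, 713, 715]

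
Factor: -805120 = -1 * 2^8 * 5^1 * 17^1 * 37^1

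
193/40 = 4 + 33/40≈4.83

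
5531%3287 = 2244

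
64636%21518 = 82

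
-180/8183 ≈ -0.0220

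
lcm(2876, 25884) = 25884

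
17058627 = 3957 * 4311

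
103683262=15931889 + 87751373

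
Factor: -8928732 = -1*2^2*3^1*199^1*3739^1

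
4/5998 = 2/2999 ≈ 0.000667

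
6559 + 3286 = 9845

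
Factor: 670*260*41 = 2^3*5^2*13^1*41^1*67^1 = 7142200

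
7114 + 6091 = 13205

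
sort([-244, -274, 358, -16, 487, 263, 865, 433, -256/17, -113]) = [-274, -244, -113, -16, -256/17, 263, 358, 433, 487, 865]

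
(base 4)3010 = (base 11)169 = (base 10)196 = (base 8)304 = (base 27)77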